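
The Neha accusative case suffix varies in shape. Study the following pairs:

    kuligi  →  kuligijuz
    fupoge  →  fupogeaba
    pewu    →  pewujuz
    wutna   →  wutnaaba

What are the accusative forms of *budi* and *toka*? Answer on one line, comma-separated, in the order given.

budijuz, tokaaba

Looking at the last vowel of each stem: -juz when the last vowel of the stem is a high vowel (*kuligi*, *pewu*); -aba when the last vowel of the stem is a non-high vowel (*fupoge*, *wutna*).
The last vowel of *budi* is /i/, which is a high vowel, so the suffix is -juz, giving *budijuz*.
The last vowel of *toka* is /a/, which is a non-high vowel, so the suffix is -aba, giving *tokaaba*.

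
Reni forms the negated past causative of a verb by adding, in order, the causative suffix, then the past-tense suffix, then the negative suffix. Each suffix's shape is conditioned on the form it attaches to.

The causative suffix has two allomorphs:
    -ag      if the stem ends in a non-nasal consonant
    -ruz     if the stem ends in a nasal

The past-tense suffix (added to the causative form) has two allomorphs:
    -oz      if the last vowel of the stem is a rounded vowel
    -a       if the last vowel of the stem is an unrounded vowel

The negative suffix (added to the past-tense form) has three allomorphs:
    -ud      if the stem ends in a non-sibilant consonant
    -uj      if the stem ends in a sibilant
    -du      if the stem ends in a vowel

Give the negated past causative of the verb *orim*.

The final consonant of *orim* is /m/, which is a nasal, so the causative suffix is -ruz, giving *orimruz*.
The last vowel of the causative form *orimruz* is /u/, which is a rounded vowel, so the past-tense suffix is -oz, giving *orimruzoz*.
The past-tense form *orimruzoz* — final sound /z/ (a sibilant) → -uj → *orimruzozuj*.

orimruzozuj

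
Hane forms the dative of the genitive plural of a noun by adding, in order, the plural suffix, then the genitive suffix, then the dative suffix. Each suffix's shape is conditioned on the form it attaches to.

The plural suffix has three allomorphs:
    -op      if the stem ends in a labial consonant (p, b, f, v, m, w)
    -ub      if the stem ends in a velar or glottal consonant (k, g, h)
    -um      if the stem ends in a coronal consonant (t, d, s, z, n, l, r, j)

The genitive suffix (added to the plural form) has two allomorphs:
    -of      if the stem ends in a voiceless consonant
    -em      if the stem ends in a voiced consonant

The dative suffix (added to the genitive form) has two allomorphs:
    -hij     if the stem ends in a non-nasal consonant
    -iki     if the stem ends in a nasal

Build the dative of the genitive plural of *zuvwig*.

Since the final consonant of *zuvwig* is /g/ (velar/glottal), it takes -ub, giving *zuvwigub*.
The plural form *zuvwigub*: final consonant = /b/, voiced → -em → *zuvwigubem*.
The final consonant of the genitive form *zuvwigubem* is /m/, which is a nasal, so the dative suffix is -iki, giving *zuvwigubemiki*.

zuvwigubemiki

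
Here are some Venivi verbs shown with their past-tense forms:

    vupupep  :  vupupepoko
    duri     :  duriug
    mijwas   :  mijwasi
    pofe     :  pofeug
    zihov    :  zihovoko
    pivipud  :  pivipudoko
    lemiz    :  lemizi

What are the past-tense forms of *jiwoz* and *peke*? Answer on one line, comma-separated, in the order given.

The suffix is conditioned by the final sound: -i when the stem ends in a sibilant (*mijwas*, *lemiz*); -oko when the stem ends in a non-sibilant consonant (*vupupep*, *zihov*, *pivipud*); -ug when the stem ends in a vowel (*duri*, *pofe*).
*jiwoz*: final sound = /z/, a sibilant → -i → *jiwozi*.
Since the final sound of *peke* is /e/ (a vowel), it takes -ug, giving *pekeug*.

jiwozi, pekeug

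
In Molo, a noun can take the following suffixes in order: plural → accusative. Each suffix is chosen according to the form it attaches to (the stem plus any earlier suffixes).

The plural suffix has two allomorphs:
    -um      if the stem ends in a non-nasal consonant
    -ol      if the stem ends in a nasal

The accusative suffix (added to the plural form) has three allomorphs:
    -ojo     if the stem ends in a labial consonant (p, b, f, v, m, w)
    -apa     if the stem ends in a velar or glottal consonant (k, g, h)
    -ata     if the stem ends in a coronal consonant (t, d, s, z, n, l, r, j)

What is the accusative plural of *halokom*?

halokomolata

Since the final consonant of *halokom* is /m/ (a nasal), it takes -ol, giving *halokomol*.
The plural form *halokomol* — final consonant /l/ (coronal) → -ata → *halokomolata*.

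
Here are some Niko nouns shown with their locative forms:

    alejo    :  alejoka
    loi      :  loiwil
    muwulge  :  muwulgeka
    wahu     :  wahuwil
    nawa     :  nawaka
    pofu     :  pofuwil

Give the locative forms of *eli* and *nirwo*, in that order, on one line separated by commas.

Looking at the last vowel of each stem: -wil when the last vowel of the stem is a high vowel (*loi*, *wahu*, *pofu*); -ka when the last vowel of the stem is a non-high vowel (*alejo*, *muwulge*, *nawa*).
*eli* — last vowel /i/ (a high vowel) → -wil → *eliwil*.
The last vowel of *nirwo* is /o/, which is a non-high vowel, so the suffix is -ka, giving *nirwoka*.

eliwil, nirwoka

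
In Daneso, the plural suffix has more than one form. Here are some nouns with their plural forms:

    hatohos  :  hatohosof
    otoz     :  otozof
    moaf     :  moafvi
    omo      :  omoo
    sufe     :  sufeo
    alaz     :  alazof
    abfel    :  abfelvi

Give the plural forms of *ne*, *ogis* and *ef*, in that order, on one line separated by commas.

neo, ogisof, efvi

Looking at the final sound of each stem: -of when the stem ends in a sibilant (*hatohos*, *otoz*, *alaz*); -vi when the stem ends in a non-sibilant consonant (*moaf*, *abfel*); -o when the stem ends in a vowel (*omo*, *sufe*).
Since the final sound of *ne* is /e/ (a vowel), it takes -o, giving *neo*.
*ogis*: final sound = /s/, a sibilant → -of → *ogisof*.
*ef* — final sound /f/ (a non-sibilant consonant) → -vi → *efvi*.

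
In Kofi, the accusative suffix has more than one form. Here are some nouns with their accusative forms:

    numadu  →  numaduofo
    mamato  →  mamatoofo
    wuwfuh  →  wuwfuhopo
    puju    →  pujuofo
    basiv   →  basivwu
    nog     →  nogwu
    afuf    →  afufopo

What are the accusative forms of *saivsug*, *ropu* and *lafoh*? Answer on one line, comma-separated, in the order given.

The suffix is conditioned by the final sound: -opo when the stem ends in a voiceless consonant (*wuwfuh*, *afuf*); -wu when the stem ends in a voiced consonant (*basiv*, *nog*); -ofo when the stem ends in a vowel (*numadu*, *mamato*, *puju*).
*saivsug*: final sound = /g/, a voiced consonant → -wu → *saivsugwu*.
*ropu*: final sound = /u/, a vowel → -ofo → *ropuofo*.
*lafoh* — final sound /h/ (a voiceless consonant) → -opo → *lafohopo*.

saivsugwu, ropuofo, lafohopo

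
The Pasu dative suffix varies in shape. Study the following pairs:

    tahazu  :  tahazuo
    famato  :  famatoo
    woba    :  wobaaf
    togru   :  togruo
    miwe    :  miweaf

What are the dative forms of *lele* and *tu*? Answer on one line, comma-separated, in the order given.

The alternation tracks the last vowel of the stem — -o when the last vowel of the stem is a rounded vowel (*tahazu*, *famato*, *togru*); -af when the last vowel of the stem is an unrounded vowel (*woba*, *miwe*).
*lele*: last vowel = /e/, an unrounded vowel → -af → *leleaf*.
*tu*: last vowel = /u/, a rounded vowel → -o → *tuo*.

leleaf, tuo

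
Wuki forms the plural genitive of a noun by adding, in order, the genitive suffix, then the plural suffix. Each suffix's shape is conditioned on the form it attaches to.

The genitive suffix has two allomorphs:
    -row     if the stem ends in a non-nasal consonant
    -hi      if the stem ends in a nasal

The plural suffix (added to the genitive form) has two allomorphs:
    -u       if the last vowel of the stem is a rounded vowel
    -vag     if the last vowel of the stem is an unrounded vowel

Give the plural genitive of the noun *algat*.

algatrowu

*algat* — final consonant /t/ (non-nasal) → -row → *algatrow*.
The genitive form *algatrow*: last vowel = /o/, a rounded vowel → -u → *algatrowu*.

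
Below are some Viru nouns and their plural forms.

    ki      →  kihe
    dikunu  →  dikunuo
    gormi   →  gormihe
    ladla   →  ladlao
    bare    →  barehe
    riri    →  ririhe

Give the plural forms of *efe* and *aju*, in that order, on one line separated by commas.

The suffix is conditioned by the last vowel: -he when the last vowel of the stem is a front vowel (*ki*, *gormi*, *bare*, *riri*); -o when the last vowel of the stem is a back vowel (*dikunu*, *ladla*).
*efe*: last vowel = /e/, a front vowel → -he → *efehe*.
*aju* — last vowel /u/ (a back vowel) → -o → *ajuo*.

efehe, ajuo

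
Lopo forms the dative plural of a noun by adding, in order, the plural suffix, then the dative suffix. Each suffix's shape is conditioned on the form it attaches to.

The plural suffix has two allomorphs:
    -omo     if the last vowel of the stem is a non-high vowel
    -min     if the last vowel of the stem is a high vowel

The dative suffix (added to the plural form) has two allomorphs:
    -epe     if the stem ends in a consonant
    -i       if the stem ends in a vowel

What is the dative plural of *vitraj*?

*vitraj* — last vowel /a/ (a non-high vowel) → -omo → *vitrajomo*.
Since the final sound of the plural form *vitrajomo* is /o/ (a vowel), it takes -i, giving *vitrajomoi*.

vitrajomoi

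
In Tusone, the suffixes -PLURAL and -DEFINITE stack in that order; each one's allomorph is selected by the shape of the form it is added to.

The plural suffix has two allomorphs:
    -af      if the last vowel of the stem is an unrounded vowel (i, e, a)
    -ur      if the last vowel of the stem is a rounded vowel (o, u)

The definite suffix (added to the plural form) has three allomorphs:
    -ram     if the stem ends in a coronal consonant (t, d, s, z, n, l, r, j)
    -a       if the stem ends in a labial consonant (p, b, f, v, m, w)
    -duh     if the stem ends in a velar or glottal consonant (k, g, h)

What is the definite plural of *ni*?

*ni* — last vowel /i/ (an unrounded vowel) → -af → *niaf*.
The final consonant of the plural form *niaf* is /f/, which is labial, so the definite suffix is -a, giving *niafa*.

niafa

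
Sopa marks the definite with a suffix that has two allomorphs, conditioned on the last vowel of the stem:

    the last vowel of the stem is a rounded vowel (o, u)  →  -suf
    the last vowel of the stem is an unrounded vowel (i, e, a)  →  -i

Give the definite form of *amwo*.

The last vowel of *amwo* is /o/, which is a rounded vowel, so the suffix is -suf, giving *amwosuf*.

amwosuf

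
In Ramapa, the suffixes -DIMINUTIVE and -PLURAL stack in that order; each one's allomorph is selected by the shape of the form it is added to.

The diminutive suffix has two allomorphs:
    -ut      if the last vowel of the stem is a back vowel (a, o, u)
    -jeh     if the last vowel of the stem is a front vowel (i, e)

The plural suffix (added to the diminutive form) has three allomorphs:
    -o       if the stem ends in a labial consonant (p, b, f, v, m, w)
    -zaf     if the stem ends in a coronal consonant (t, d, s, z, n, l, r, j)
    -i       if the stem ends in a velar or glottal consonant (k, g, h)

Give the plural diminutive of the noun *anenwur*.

anenwurutzaf

The last vowel of *anenwur* is /u/, which is a back vowel, so the diminutive suffix is -ut, giving *anenwurut*.
The final consonant of the diminutive form *anenwurut* is /t/, which is coronal, so the plural suffix is -zaf, giving *anenwurutzaf*.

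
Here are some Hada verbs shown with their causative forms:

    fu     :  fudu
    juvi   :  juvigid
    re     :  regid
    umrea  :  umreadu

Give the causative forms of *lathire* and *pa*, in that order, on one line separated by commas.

Looking at the last vowel of each stem: -gid when the last vowel of the stem is a front vowel (*juvi*, *re*); -du when the last vowel of the stem is a back vowel (*fu*, *umrea*).
The last vowel of *lathire* is /e/, which is a front vowel, so the suffix is -gid, giving *lathiregid*.
Since the last vowel of *pa* is /a/ (a back vowel), it takes -du, giving *padu*.

lathiregid, padu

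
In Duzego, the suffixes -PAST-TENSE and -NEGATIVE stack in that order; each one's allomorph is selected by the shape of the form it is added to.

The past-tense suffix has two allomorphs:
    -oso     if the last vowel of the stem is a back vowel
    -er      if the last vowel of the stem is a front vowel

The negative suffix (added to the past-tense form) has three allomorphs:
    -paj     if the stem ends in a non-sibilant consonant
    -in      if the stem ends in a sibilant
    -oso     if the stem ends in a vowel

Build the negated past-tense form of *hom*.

homosooso

*hom* — last vowel /o/ (a back vowel) → -oso → *homoso*.
The past-tense form *homoso* — final sound /o/ (a vowel) → -oso → *homosooso*.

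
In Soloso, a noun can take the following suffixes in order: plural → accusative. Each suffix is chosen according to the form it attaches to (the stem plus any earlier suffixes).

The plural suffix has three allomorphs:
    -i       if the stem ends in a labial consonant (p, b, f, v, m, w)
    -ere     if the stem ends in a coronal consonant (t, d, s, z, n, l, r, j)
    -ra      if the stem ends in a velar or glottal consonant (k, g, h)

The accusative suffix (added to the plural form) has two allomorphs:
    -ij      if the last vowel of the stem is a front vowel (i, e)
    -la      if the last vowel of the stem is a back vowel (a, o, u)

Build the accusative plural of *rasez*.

rasezereij

Since the final consonant of *rasez* is /z/ (coronal), it takes -ere, giving *rasezere*.
The plural form *rasezere* — last vowel /e/ (a front vowel) → -ij → *rasezereij*.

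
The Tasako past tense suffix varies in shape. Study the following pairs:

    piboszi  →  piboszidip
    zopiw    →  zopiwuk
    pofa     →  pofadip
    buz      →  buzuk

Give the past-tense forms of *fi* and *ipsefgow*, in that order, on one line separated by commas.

fidip, ipsefgowuk

Looking at the final sound of each stem: -uk when the stem ends in a consonant (*zopiw*, *buz*); -dip when the stem ends in a vowel (*piboszi*, *pofa*).
*fi* — final sound /i/ (a vowel) → -dip → *fidip*.
*ipsefgow* — final sound /w/ (a consonant) → -uk → *ipsefgowuk*.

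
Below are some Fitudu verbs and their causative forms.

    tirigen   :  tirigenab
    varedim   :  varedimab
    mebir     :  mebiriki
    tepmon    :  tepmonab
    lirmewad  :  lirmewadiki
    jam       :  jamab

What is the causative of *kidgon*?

The suffix is conditioned by the final consonant: -ab when the stem ends in a nasal (*tirigen*, *varedim*, *tepmon*, *jam*); -iki when the stem ends in a non-nasal consonant (*mebir*, *lirmewad*).
The final consonant of *kidgon* is /n/, which is a nasal, so the suffix is -ab, giving *kidgonab*.

kidgonab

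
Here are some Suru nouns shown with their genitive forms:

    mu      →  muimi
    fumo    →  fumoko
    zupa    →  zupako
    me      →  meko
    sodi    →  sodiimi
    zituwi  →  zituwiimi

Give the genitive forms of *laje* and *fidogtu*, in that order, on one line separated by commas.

lajeko, fidogtuimi

The suffix is conditioned by the last vowel: -imi when the last vowel of the stem is a high vowel (*mu*, *sodi*, *zituwi*); -ko when the last vowel of the stem is a non-high vowel (*fumo*, *zupa*, *me*).
*laje* — last vowel /e/ (a non-high vowel) → -ko → *lajeko*.
*fidogtu*: last vowel = /u/, a high vowel → -imi → *fidogtuimi*.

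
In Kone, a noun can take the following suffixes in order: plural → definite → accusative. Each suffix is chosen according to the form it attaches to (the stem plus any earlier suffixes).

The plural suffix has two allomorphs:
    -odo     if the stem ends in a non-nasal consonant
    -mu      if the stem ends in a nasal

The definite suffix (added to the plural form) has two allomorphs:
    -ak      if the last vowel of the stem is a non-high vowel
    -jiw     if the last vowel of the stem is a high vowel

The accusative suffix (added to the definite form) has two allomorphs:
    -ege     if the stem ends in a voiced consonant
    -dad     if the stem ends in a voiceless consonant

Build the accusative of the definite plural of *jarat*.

*jarat*: final consonant = /t/, non-nasal → -odo → *jaratodo*.
The plural form *jaratodo*: last vowel = /o/, a non-high vowel → -ak → *jaratodoak*.
The definite form *jaratodoak*: final consonant = /k/, voiceless → -dad → *jaratodoakdad*.

jaratodoakdad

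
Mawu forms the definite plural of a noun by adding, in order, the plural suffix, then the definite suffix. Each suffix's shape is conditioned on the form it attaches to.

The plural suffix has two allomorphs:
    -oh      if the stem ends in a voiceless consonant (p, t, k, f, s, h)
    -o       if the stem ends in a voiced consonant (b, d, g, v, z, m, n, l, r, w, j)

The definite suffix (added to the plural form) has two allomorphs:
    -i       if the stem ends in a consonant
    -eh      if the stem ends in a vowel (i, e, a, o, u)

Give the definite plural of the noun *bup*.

Since the final consonant of *bup* is /p/ (voiceless), it takes -oh, giving *bupoh*.
The plural form *bupoh*: final sound = /h/, a consonant → -i → *bupohi*.

bupohi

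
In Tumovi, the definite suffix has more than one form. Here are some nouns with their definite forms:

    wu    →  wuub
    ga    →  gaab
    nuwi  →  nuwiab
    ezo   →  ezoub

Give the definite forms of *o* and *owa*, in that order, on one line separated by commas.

The pattern is rounding harmony: -ub when the last vowel of the stem is a rounded vowel (*wu*, *ezo*); -ab when the last vowel of the stem is an unrounded vowel (*ga*, *nuwi*).
The last vowel of *o* is /o/, which is a rounded vowel, so the suffix is -ub, giving *oub*.
*owa*: last vowel = /a/, an unrounded vowel → -ab → *owaab*.

oub, owaab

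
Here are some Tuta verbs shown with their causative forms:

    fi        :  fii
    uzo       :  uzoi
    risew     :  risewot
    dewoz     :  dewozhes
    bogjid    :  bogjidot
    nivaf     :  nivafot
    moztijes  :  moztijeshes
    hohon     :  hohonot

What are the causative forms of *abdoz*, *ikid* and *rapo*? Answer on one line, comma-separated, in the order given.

The pattern is sibilance of the final sound: -hes when the stem ends in a sibilant (*dewoz*, *moztijes*); -ot when the stem ends in a non-sibilant consonant (*risew*, *bogjid*, *nivaf*, *hohon*); -i when the stem ends in a vowel (*fi*, *uzo*).
*abdoz*: final sound = /z/, a sibilant → -hes → *abdozhes*.
*ikid*: final sound = /d/, a non-sibilant consonant → -ot → *ikidot*.
*rapo*: final sound = /o/, a vowel → -i → *rapoi*.

abdozhes, ikidot, rapoi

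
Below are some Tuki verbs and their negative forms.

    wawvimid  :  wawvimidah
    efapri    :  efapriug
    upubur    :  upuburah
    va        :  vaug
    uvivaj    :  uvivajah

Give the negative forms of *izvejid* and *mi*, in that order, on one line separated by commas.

izvejidah, miug

The alternation tracks the final sound of the stem — -ah when the stem ends in a consonant (*wawvimid*, *upubur*, *uvivaj*); -ug when the stem ends in a vowel (*efapri*, *va*).
*izvejid*: final sound = /d/, a consonant → -ah → *izvejidah*.
Since the final sound of *mi* is /i/ (a vowel), it takes -ug, giving *miug*.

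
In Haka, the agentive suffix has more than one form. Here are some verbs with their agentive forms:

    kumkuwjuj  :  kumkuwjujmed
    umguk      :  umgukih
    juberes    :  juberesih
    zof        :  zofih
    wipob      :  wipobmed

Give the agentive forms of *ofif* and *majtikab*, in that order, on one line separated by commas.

ofifih, majtikabmed

The pattern is voicing of the final consonant: -ih when the stem ends in a voiceless consonant (*umguk*, *juberes*, *zof*); -med when the stem ends in a voiced consonant (*kumkuwjuj*, *wipob*).
*ofif* — final consonant /f/ (voiceless) → -ih → *ofifih*.
The final consonant of *majtikab* is /b/, which is voiced, so the suffix is -med, giving *majtikabmed*.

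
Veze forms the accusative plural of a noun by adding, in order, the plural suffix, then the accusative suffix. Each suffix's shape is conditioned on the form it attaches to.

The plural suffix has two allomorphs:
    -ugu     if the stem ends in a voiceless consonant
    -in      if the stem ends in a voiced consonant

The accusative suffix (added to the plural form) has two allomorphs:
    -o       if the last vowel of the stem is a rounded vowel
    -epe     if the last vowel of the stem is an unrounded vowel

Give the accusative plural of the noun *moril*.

morilinepe

*moril*: final consonant = /l/, voiced → -in → *morilin*.
The plural form *morilin*: last vowel = /i/, an unrounded vowel → -epe → *morilinepe*.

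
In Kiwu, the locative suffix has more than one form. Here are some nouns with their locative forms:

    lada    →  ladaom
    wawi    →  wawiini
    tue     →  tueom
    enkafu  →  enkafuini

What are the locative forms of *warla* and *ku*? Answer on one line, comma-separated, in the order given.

warlaom, kuini

The alternation tracks the last vowel of the stem — -ini when the last vowel of the stem is a high vowel (*wawi*, *enkafu*); -om when the last vowel of the stem is a non-high vowel (*lada*, *tue*).
*warla*: last vowel = /a/, a non-high vowel → -om → *warlaom*.
The last vowel of *ku* is /u/, which is a high vowel, so the suffix is -ini, giving *kuini*.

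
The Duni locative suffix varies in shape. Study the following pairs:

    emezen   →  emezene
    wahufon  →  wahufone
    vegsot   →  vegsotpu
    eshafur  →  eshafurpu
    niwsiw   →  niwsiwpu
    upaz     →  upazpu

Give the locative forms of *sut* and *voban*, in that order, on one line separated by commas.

sutpu, vobane

The suffix is conditioned by the final consonant: -e when the stem ends in a nasal (*emezen*, *wahufon*); -pu when the stem ends in a non-nasal consonant (*vegsot*, *eshafur*, *niwsiw*, *upaz*).
Since the final consonant of *sut* is /t/ (non-nasal), it takes -pu, giving *sutpu*.
*voban*: final consonant = /n/, a nasal → -e → *vobane*.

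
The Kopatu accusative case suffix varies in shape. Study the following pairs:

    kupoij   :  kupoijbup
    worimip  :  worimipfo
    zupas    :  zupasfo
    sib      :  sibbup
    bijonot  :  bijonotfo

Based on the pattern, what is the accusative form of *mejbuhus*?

The suffix is conditioned by the final consonant: -fo when the stem ends in a voiceless consonant (*worimip*, *zupas*, *bijonot*); -bup when the stem ends in a voiced consonant (*kupoij*, *sib*).
*mejbuhus* — final consonant /s/ (voiceless) → -fo → *mejbuhusfo*.

mejbuhusfo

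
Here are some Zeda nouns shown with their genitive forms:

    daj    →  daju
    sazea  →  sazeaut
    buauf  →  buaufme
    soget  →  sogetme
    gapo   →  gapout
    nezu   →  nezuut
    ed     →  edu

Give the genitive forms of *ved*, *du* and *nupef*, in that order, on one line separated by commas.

vedu, duut, nupefme

The alternation tracks the final sound of the stem — -me when the stem ends in a voiceless consonant (*buauf*, *soget*); -u when the stem ends in a voiced consonant (*daj*, *ed*); -ut when the stem ends in a vowel (*sazea*, *gapo*, *nezu*).
*ved* — final sound /d/ (a voiced consonant) → -u → *vedu*.
*du*: final sound = /u/, a vowel → -ut → *duut*.
Since the final sound of *nupef* is /f/ (a voiceless consonant), it takes -me, giving *nupefme*.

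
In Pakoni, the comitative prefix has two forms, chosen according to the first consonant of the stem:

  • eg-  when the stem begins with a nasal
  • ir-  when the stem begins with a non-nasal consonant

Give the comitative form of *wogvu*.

irwogvu

Since the first consonant of *wogvu* is /w/ (non-nasal), it takes ir-, giving *irwogvu*.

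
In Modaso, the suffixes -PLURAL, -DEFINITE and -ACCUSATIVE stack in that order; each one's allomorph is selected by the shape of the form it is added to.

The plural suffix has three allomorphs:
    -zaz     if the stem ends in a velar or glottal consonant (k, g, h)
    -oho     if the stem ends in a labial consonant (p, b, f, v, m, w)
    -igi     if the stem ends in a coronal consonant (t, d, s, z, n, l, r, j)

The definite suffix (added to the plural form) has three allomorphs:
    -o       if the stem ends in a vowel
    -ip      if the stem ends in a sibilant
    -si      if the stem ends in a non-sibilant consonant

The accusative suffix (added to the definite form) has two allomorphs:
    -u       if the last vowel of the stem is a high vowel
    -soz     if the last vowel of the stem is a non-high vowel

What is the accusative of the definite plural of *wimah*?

Since the final consonant of *wimah* is /h/ (velar/glottal), it takes -zaz, giving *wimahzaz*.
The final sound of the plural form *wimahzaz* is /z/, which is a sibilant, so the definite suffix is -ip, giving *wimahzazip*.
Since the last vowel of the definite form *wimahzazip* is /i/ (a high vowel), it takes -u, giving *wimahzazipu*.

wimahzazipu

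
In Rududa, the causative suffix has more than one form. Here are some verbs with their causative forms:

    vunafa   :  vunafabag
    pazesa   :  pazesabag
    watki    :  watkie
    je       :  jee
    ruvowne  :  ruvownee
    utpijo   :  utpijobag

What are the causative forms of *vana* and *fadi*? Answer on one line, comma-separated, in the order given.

vanabag, fadie

The pattern is front/back vowel harmony: -e when the last vowel of the stem is a front vowel (*watki*, *je*, *ruvowne*); -bag when the last vowel of the stem is a back vowel (*vunafa*, *pazesa*, *utpijo*).
The last vowel of *vana* is /a/, which is a back vowel, so the suffix is -bag, giving *vanabag*.
Since the last vowel of *fadi* is /i/ (a front vowel), it takes -e, giving *fadie*.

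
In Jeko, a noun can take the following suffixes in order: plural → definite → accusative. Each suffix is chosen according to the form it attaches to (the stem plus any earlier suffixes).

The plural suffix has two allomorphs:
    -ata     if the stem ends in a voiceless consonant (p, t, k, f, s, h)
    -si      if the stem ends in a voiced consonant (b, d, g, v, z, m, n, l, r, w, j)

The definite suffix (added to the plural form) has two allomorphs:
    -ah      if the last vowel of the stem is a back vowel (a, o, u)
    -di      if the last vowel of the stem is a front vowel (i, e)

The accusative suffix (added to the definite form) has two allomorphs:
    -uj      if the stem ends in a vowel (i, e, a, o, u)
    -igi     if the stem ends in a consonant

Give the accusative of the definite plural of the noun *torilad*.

toriladsidiuj

*torilad* — final consonant /d/ (voiced) → -si → *toriladsi*.
Since the last vowel of the plural form *toriladsi* is /i/ (a front vowel), it takes -di, giving *toriladsidi*.
The definite form *toriladsidi*: final sound = /i/, a vowel → -uj → *toriladsidiuj*.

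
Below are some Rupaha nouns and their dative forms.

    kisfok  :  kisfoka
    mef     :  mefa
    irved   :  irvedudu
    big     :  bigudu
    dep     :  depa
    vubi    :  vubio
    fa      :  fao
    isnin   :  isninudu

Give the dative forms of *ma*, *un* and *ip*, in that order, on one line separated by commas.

The pattern is voicing of the final sound: -a when the stem ends in a voiceless consonant (*kisfok*, *mef*, *dep*); -udu when the stem ends in a voiced consonant (*irved*, *big*, *isnin*); -o when the stem ends in a vowel (*vubi*, *fa*).
*ma* — final sound /a/ (a vowel) → -o → *mao*.
*un*: final sound = /n/, a voiced consonant → -udu → *unudu*.
The final sound of *ip* is /p/, which is a voiceless consonant, so the suffix is -a, giving *ipa*.

mao, unudu, ipa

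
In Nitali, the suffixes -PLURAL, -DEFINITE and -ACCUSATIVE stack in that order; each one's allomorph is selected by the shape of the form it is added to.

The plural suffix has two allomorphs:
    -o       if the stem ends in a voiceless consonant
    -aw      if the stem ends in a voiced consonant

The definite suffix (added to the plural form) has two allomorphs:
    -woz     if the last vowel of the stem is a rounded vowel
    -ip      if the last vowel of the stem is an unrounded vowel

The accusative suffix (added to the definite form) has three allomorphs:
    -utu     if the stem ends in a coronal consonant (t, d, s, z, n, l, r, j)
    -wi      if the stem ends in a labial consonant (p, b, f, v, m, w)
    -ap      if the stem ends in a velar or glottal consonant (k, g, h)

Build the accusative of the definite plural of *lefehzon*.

lefehzonawipwi

*lefehzon*: final consonant = /n/, voiced → -aw → *lefehzonaw*.
The plural form *lefehzonaw*: last vowel = /a/, an unrounded vowel → -ip → *lefehzonawip*.
The definite form *lefehzonawip* — final consonant /p/ (labial) → -wi → *lefehzonawipwi*.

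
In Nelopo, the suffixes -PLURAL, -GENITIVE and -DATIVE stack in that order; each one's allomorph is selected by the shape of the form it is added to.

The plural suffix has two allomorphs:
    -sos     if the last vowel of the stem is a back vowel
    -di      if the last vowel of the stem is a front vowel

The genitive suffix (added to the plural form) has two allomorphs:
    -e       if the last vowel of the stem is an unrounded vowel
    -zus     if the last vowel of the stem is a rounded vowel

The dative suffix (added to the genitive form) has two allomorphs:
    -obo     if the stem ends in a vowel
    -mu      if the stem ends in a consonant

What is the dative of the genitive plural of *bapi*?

bapidieobo

*bapi* — last vowel /i/ (a front vowel) → -di → *bapidi*.
The plural form *bapidi*: last vowel = /i/, an unrounded vowel → -e → *bapidie*.
Since the final sound of the genitive form *bapidie* is /e/ (a vowel), it takes -obo, giving *bapidieobo*.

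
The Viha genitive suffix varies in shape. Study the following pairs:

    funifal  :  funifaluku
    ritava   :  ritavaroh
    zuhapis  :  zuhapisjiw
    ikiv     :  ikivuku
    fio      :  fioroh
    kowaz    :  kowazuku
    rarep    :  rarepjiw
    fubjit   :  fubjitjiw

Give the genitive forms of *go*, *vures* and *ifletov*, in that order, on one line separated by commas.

goroh, vuresjiw, ifletovuku

The suffix is conditioned by the final sound: -jiw when the stem ends in a voiceless consonant (*zuhapis*, *rarep*, *fubjit*); -uku when the stem ends in a voiced consonant (*funifal*, *ikiv*, *kowaz*); -roh when the stem ends in a vowel (*ritava*, *fio*).
*go* — final sound /o/ (a vowel) → -roh → *goroh*.
*vures*: final sound = /s/, a voiceless consonant → -jiw → *vuresjiw*.
Since the final sound of *ifletov* is /v/ (a voiced consonant), it takes -uku, giving *ifletovuku*.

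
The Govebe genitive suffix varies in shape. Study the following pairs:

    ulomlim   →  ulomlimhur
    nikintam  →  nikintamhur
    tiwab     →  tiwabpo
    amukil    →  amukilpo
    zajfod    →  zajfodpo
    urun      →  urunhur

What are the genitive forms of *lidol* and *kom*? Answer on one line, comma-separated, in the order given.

The alternation tracks the final consonant of the stem — -hur when the stem ends in a nasal (*ulomlim*, *nikintam*, *urun*); -po when the stem ends in a non-nasal consonant (*tiwab*, *amukil*, *zajfod*).
The final consonant of *lidol* is /l/, which is non-nasal, so the suffix is -po, giving *lidolpo*.
*kom*: final consonant = /m/, a nasal → -hur → *komhur*.

lidolpo, komhur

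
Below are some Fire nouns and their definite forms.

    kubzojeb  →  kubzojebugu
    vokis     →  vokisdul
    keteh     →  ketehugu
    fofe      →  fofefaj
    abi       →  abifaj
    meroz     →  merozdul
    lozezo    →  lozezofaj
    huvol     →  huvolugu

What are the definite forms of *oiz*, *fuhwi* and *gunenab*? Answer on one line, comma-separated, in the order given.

The suffix is conditioned by the final sound: -dul when the stem ends in a sibilant (*vokis*, *meroz*); -ugu when the stem ends in a non-sibilant consonant (*kubzojeb*, *keteh*, *huvol*); -faj when the stem ends in a vowel (*fofe*, *abi*, *lozezo*).
*oiz*: final sound = /z/, a sibilant → -dul → *oizdul*.
Since the final sound of *fuhwi* is /i/ (a vowel), it takes -faj, giving *fuhwifaj*.
*gunenab* — final sound /b/ (a non-sibilant consonant) → -ugu → *gunenabugu*.

oizdul, fuhwifaj, gunenabugu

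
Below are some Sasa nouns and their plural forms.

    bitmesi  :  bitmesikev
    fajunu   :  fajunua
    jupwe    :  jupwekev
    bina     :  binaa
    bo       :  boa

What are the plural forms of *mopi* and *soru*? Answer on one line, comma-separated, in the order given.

The suffix is conditioned by the last vowel: -kev when the last vowel of the stem is a front vowel (*bitmesi*, *jupwe*); -a when the last vowel of the stem is a back vowel (*fajunu*, *bina*, *bo*).
Since the last vowel of *mopi* is /i/ (a front vowel), it takes -kev, giving *mopikev*.
The last vowel of *soru* is /u/, which is a back vowel, so the suffix is -a, giving *sorua*.

mopikev, sorua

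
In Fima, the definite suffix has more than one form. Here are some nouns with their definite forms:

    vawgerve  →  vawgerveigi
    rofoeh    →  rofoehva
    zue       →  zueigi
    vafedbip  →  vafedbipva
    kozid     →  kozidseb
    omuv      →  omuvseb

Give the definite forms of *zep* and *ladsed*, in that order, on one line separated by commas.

zepva, ladsedseb

The alternation tracks the final sound of the stem — -va when the stem ends in a voiceless consonant (*rofoeh*, *vafedbip*); -seb when the stem ends in a voiced consonant (*kozid*, *omuv*); -igi when the stem ends in a vowel (*vawgerve*, *zue*).
The final sound of *zep* is /p/, which is a voiceless consonant, so the suffix is -va, giving *zepva*.
The final sound of *ladsed* is /d/, which is a voiced consonant, so the suffix is -seb, giving *ladsedseb*.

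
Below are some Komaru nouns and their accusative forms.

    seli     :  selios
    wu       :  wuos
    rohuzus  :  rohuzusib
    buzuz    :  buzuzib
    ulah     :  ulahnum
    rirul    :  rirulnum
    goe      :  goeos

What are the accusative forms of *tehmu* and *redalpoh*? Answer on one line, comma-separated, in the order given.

The alternation tracks the final sound of the stem — -ib when the stem ends in a sibilant (*rohuzus*, *buzuz*); -num when the stem ends in a non-sibilant consonant (*ulah*, *rirul*); -os when the stem ends in a vowel (*seli*, *wu*, *goe*).
*tehmu* — final sound /u/ (a vowel) → -os → *tehmuos*.
*redalpoh* — final sound /h/ (a non-sibilant consonant) → -num → *redalpohnum*.

tehmuos, redalpohnum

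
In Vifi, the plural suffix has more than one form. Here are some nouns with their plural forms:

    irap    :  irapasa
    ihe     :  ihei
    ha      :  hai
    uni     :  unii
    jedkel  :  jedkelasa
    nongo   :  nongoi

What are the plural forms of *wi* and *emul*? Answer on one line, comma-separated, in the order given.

wii, emulasa

Looking at the final sound of each stem: -asa when the stem ends in a consonant (*irap*, *jedkel*); -i when the stem ends in a vowel (*ihe*, *ha*, *uni*, *nongo*).
Since the final sound of *wi* is /i/ (a vowel), it takes -i, giving *wii*.
Since the final sound of *emul* is /l/ (a consonant), it takes -asa, giving *emulasa*.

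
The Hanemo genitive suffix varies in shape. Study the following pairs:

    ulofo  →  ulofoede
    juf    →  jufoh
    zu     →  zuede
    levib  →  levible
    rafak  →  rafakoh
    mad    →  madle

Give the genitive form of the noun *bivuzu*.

The suffix is conditioned by the final sound: -oh when the stem ends in a voiceless consonant (*juf*, *rafak*); -le when the stem ends in a voiced consonant (*levib*, *mad*); -ede when the stem ends in a vowel (*ulofo*, *zu*).
*bivuzu* — final sound /u/ (a vowel) → -ede → *bivuzuede*.

bivuzuede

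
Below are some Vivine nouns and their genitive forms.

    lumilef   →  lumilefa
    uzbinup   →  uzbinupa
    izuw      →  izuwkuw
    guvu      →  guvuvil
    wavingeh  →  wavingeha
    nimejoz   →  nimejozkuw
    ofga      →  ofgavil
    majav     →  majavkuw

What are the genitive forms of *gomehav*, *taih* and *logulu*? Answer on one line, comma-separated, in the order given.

The suffix is conditioned by the final sound: -a when the stem ends in a voiceless consonant (*lumilef*, *uzbinup*, *wavingeh*); -kuw when the stem ends in a voiced consonant (*izuw*, *nimejoz*, *majav*); -vil when the stem ends in a vowel (*guvu*, *ofga*).
Since the final sound of *gomehav* is /v/ (a voiced consonant), it takes -kuw, giving *gomehavkuw*.
The final sound of *taih* is /h/, which is a voiceless consonant, so the suffix is -a, giving *taiha*.
*logulu* — final sound /u/ (a vowel) → -vil → *loguluvil*.

gomehavkuw, taiha, loguluvil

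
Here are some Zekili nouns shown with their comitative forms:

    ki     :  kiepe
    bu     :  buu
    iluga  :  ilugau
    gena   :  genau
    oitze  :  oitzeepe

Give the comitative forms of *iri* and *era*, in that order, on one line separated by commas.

iriepe, erau

The suffix is conditioned by the last vowel: -epe when the last vowel of the stem is a front vowel (*ki*, *oitze*); -u when the last vowel of the stem is a back vowel (*bu*, *iluga*, *gena*).
Since the last vowel of *iri* is /i/ (a front vowel), it takes -epe, giving *iriepe*.
*era* — last vowel /a/ (a back vowel) → -u → *erau*.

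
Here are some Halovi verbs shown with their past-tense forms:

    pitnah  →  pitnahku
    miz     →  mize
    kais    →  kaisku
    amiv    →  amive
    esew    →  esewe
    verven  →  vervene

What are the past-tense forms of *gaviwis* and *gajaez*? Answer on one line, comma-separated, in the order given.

gaviwisku, gajaeze

Looking at the final consonant of each stem: -ku when the stem ends in a voiceless consonant (*pitnah*, *kais*); -e when the stem ends in a voiced consonant (*miz*, *amiv*, *esew*, *verven*).
Since the final consonant of *gaviwis* is /s/ (voiceless), it takes -ku, giving *gaviwisku*.
*gajaez*: final consonant = /z/, voiced → -e → *gajaeze*.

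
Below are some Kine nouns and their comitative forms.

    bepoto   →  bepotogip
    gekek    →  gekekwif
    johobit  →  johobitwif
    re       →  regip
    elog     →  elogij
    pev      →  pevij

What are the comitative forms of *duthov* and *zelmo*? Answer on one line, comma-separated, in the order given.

duthovij, zelmogip

The pattern is voicing of the final sound: -wif when the stem ends in a voiceless consonant (*gekek*, *johobit*); -ij when the stem ends in a voiced consonant (*elog*, *pev*); -gip when the stem ends in a vowel (*bepoto*, *re*).
*duthov* — final sound /v/ (a voiced consonant) → -ij → *duthovij*.
*zelmo*: final sound = /o/, a vowel → -gip → *zelmogip*.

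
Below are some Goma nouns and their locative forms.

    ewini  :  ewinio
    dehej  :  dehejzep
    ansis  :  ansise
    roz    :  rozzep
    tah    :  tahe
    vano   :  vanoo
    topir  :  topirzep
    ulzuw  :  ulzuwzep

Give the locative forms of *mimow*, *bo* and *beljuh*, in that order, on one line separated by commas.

mimowzep, boo, beljuhe

The pattern is voicing of the final sound: -e when the stem ends in a voiceless consonant (*ansis*, *tah*); -zep when the stem ends in a voiced consonant (*dehej*, *roz*, *topir*, *ulzuw*); -o when the stem ends in a vowel (*ewini*, *vano*).
*mimow*: final sound = /w/, a voiced consonant → -zep → *mimowzep*.
The final sound of *bo* is /o/, which is a vowel, so the suffix is -o, giving *boo*.
Since the final sound of *beljuh* is /h/ (a voiceless consonant), it takes -e, giving *beljuhe*.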